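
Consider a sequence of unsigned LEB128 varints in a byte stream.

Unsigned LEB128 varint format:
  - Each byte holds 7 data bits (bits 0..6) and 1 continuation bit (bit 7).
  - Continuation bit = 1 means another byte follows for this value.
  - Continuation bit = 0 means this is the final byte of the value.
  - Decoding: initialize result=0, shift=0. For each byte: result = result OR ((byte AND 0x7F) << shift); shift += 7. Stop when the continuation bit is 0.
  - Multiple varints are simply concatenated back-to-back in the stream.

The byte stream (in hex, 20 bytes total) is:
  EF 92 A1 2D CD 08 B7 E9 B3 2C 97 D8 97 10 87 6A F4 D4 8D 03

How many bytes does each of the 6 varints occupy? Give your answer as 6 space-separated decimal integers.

Answer: 4 2 4 4 2 4

Derivation:
  byte[0]=0xEF cont=1 payload=0x6F=111: acc |= 111<<0 -> acc=111 shift=7
  byte[1]=0x92 cont=1 payload=0x12=18: acc |= 18<<7 -> acc=2415 shift=14
  byte[2]=0xA1 cont=1 payload=0x21=33: acc |= 33<<14 -> acc=543087 shift=21
  byte[3]=0x2D cont=0 payload=0x2D=45: acc |= 45<<21 -> acc=94914927 shift=28 [end]
Varint 1: bytes[0:4] = EF 92 A1 2D -> value 94914927 (4 byte(s))
  byte[4]=0xCD cont=1 payload=0x4D=77: acc |= 77<<0 -> acc=77 shift=7
  byte[5]=0x08 cont=0 payload=0x08=8: acc |= 8<<7 -> acc=1101 shift=14 [end]
Varint 2: bytes[4:6] = CD 08 -> value 1101 (2 byte(s))
  byte[6]=0xB7 cont=1 payload=0x37=55: acc |= 55<<0 -> acc=55 shift=7
  byte[7]=0xE9 cont=1 payload=0x69=105: acc |= 105<<7 -> acc=13495 shift=14
  byte[8]=0xB3 cont=1 payload=0x33=51: acc |= 51<<14 -> acc=849079 shift=21
  byte[9]=0x2C cont=0 payload=0x2C=44: acc |= 44<<21 -> acc=93123767 shift=28 [end]
Varint 3: bytes[6:10] = B7 E9 B3 2C -> value 93123767 (4 byte(s))
  byte[10]=0x97 cont=1 payload=0x17=23: acc |= 23<<0 -> acc=23 shift=7
  byte[11]=0xD8 cont=1 payload=0x58=88: acc |= 88<<7 -> acc=11287 shift=14
  byte[12]=0x97 cont=1 payload=0x17=23: acc |= 23<<14 -> acc=388119 shift=21
  byte[13]=0x10 cont=0 payload=0x10=16: acc |= 16<<21 -> acc=33942551 shift=28 [end]
Varint 4: bytes[10:14] = 97 D8 97 10 -> value 33942551 (4 byte(s))
  byte[14]=0x87 cont=1 payload=0x07=7: acc |= 7<<0 -> acc=7 shift=7
  byte[15]=0x6A cont=0 payload=0x6A=106: acc |= 106<<7 -> acc=13575 shift=14 [end]
Varint 5: bytes[14:16] = 87 6A -> value 13575 (2 byte(s))
  byte[16]=0xF4 cont=1 payload=0x74=116: acc |= 116<<0 -> acc=116 shift=7
  byte[17]=0xD4 cont=1 payload=0x54=84: acc |= 84<<7 -> acc=10868 shift=14
  byte[18]=0x8D cont=1 payload=0x0D=13: acc |= 13<<14 -> acc=223860 shift=21
  byte[19]=0x03 cont=0 payload=0x03=3: acc |= 3<<21 -> acc=6515316 shift=28 [end]
Varint 6: bytes[16:20] = F4 D4 8D 03 -> value 6515316 (4 byte(s))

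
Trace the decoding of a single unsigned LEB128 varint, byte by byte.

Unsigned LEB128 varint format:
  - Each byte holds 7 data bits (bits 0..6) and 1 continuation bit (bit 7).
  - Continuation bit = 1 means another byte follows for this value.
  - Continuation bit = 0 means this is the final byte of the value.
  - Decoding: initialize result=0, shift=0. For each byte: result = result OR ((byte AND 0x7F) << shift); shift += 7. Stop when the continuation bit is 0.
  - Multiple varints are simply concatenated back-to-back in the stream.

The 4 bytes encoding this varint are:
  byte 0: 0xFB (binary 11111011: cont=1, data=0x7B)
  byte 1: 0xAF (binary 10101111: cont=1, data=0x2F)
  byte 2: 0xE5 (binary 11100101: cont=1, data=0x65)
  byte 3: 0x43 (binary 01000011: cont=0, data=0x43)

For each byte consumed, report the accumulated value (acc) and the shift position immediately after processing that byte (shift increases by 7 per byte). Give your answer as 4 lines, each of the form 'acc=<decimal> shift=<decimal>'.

Answer: acc=123 shift=7
acc=6139 shift=14
acc=1660923 shift=21
acc=142170107 shift=28

Derivation:
byte 0=0xFB: payload=0x7B=123, contrib = 123<<0 = 123; acc -> 123, shift -> 7
byte 1=0xAF: payload=0x2F=47, contrib = 47<<7 = 6016; acc -> 6139, shift -> 14
byte 2=0xE5: payload=0x65=101, contrib = 101<<14 = 1654784; acc -> 1660923, shift -> 21
byte 3=0x43: payload=0x43=67, contrib = 67<<21 = 140509184; acc -> 142170107, shift -> 28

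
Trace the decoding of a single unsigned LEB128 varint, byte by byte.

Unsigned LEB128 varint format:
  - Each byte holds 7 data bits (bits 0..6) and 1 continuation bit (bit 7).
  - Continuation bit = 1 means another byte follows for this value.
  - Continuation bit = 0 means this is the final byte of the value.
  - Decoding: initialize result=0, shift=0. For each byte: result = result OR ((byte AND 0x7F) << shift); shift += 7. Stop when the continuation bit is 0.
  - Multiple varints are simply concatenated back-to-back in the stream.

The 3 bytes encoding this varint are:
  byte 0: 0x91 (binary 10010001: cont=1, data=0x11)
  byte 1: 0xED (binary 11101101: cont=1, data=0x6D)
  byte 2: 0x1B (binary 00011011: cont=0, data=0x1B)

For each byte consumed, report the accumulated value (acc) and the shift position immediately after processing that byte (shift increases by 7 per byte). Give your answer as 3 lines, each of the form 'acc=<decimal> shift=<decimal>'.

byte 0=0x91: payload=0x11=17, contrib = 17<<0 = 17; acc -> 17, shift -> 7
byte 1=0xED: payload=0x6D=109, contrib = 109<<7 = 13952; acc -> 13969, shift -> 14
byte 2=0x1B: payload=0x1B=27, contrib = 27<<14 = 442368; acc -> 456337, shift -> 21

Answer: acc=17 shift=7
acc=13969 shift=14
acc=456337 shift=21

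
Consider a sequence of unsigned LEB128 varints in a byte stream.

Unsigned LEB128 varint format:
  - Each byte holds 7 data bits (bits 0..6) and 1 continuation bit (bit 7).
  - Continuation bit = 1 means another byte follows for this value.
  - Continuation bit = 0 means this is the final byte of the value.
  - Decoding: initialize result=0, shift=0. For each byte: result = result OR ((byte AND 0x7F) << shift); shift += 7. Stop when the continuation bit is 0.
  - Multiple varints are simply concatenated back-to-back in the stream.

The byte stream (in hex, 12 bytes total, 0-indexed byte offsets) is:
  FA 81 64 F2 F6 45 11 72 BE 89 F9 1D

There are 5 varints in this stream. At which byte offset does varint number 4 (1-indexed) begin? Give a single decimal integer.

  byte[0]=0xFA cont=1 payload=0x7A=122: acc |= 122<<0 -> acc=122 shift=7
  byte[1]=0x81 cont=1 payload=0x01=1: acc |= 1<<7 -> acc=250 shift=14
  byte[2]=0x64 cont=0 payload=0x64=100: acc |= 100<<14 -> acc=1638650 shift=21 [end]
Varint 1: bytes[0:3] = FA 81 64 -> value 1638650 (3 byte(s))
  byte[3]=0xF2 cont=1 payload=0x72=114: acc |= 114<<0 -> acc=114 shift=7
  byte[4]=0xF6 cont=1 payload=0x76=118: acc |= 118<<7 -> acc=15218 shift=14
  byte[5]=0x45 cont=0 payload=0x45=69: acc |= 69<<14 -> acc=1145714 shift=21 [end]
Varint 2: bytes[3:6] = F2 F6 45 -> value 1145714 (3 byte(s))
  byte[6]=0x11 cont=0 payload=0x11=17: acc |= 17<<0 -> acc=17 shift=7 [end]
Varint 3: bytes[6:7] = 11 -> value 17 (1 byte(s))
  byte[7]=0x72 cont=0 payload=0x72=114: acc |= 114<<0 -> acc=114 shift=7 [end]
Varint 4: bytes[7:8] = 72 -> value 114 (1 byte(s))
  byte[8]=0xBE cont=1 payload=0x3E=62: acc |= 62<<0 -> acc=62 shift=7
  byte[9]=0x89 cont=1 payload=0x09=9: acc |= 9<<7 -> acc=1214 shift=14
  byte[10]=0xF9 cont=1 payload=0x79=121: acc |= 121<<14 -> acc=1983678 shift=21
  byte[11]=0x1D cont=0 payload=0x1D=29: acc |= 29<<21 -> acc=62801086 shift=28 [end]
Varint 5: bytes[8:12] = BE 89 F9 1D -> value 62801086 (4 byte(s))

Answer: 7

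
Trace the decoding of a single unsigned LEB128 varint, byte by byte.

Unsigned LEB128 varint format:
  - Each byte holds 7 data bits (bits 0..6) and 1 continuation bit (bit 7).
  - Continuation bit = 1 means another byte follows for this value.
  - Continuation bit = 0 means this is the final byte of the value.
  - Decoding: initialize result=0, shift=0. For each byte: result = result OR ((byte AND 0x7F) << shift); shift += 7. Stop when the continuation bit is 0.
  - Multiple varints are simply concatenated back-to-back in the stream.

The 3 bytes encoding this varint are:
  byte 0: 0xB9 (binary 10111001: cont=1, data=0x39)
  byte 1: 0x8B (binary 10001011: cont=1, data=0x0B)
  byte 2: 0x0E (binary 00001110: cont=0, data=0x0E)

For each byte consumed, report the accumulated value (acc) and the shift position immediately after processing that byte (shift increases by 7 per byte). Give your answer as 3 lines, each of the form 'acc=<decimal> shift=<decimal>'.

Answer: acc=57 shift=7
acc=1465 shift=14
acc=230841 shift=21

Derivation:
byte 0=0xB9: payload=0x39=57, contrib = 57<<0 = 57; acc -> 57, shift -> 7
byte 1=0x8B: payload=0x0B=11, contrib = 11<<7 = 1408; acc -> 1465, shift -> 14
byte 2=0x0E: payload=0x0E=14, contrib = 14<<14 = 229376; acc -> 230841, shift -> 21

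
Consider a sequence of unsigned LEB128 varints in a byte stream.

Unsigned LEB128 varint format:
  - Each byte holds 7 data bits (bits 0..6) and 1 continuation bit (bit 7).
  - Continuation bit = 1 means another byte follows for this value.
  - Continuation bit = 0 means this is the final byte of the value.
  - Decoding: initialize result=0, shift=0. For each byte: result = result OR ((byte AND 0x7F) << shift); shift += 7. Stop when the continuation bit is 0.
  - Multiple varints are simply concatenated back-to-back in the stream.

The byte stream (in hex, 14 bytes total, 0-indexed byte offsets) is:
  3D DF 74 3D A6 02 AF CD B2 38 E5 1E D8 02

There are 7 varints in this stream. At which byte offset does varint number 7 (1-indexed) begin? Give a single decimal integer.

Answer: 12

Derivation:
  byte[0]=0x3D cont=0 payload=0x3D=61: acc |= 61<<0 -> acc=61 shift=7 [end]
Varint 1: bytes[0:1] = 3D -> value 61 (1 byte(s))
  byte[1]=0xDF cont=1 payload=0x5F=95: acc |= 95<<0 -> acc=95 shift=7
  byte[2]=0x74 cont=0 payload=0x74=116: acc |= 116<<7 -> acc=14943 shift=14 [end]
Varint 2: bytes[1:3] = DF 74 -> value 14943 (2 byte(s))
  byte[3]=0x3D cont=0 payload=0x3D=61: acc |= 61<<0 -> acc=61 shift=7 [end]
Varint 3: bytes[3:4] = 3D -> value 61 (1 byte(s))
  byte[4]=0xA6 cont=1 payload=0x26=38: acc |= 38<<0 -> acc=38 shift=7
  byte[5]=0x02 cont=0 payload=0x02=2: acc |= 2<<7 -> acc=294 shift=14 [end]
Varint 4: bytes[4:6] = A6 02 -> value 294 (2 byte(s))
  byte[6]=0xAF cont=1 payload=0x2F=47: acc |= 47<<0 -> acc=47 shift=7
  byte[7]=0xCD cont=1 payload=0x4D=77: acc |= 77<<7 -> acc=9903 shift=14
  byte[8]=0xB2 cont=1 payload=0x32=50: acc |= 50<<14 -> acc=829103 shift=21
  byte[9]=0x38 cont=0 payload=0x38=56: acc |= 56<<21 -> acc=118269615 shift=28 [end]
Varint 5: bytes[6:10] = AF CD B2 38 -> value 118269615 (4 byte(s))
  byte[10]=0xE5 cont=1 payload=0x65=101: acc |= 101<<0 -> acc=101 shift=7
  byte[11]=0x1E cont=0 payload=0x1E=30: acc |= 30<<7 -> acc=3941 shift=14 [end]
Varint 6: bytes[10:12] = E5 1E -> value 3941 (2 byte(s))
  byte[12]=0xD8 cont=1 payload=0x58=88: acc |= 88<<0 -> acc=88 shift=7
  byte[13]=0x02 cont=0 payload=0x02=2: acc |= 2<<7 -> acc=344 shift=14 [end]
Varint 7: bytes[12:14] = D8 02 -> value 344 (2 byte(s))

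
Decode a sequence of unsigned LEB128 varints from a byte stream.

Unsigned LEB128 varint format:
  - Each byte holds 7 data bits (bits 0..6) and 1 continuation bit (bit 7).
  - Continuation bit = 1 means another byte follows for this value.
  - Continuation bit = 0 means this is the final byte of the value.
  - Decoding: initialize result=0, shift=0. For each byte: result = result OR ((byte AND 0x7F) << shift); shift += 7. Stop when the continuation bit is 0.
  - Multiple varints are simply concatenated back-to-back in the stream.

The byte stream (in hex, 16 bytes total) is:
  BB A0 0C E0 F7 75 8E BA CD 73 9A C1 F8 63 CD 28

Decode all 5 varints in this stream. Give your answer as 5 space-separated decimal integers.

Answer: 200763 1932256 242441486 209592474 5197

Derivation:
  byte[0]=0xBB cont=1 payload=0x3B=59: acc |= 59<<0 -> acc=59 shift=7
  byte[1]=0xA0 cont=1 payload=0x20=32: acc |= 32<<7 -> acc=4155 shift=14
  byte[2]=0x0C cont=0 payload=0x0C=12: acc |= 12<<14 -> acc=200763 shift=21 [end]
Varint 1: bytes[0:3] = BB A0 0C -> value 200763 (3 byte(s))
  byte[3]=0xE0 cont=1 payload=0x60=96: acc |= 96<<0 -> acc=96 shift=7
  byte[4]=0xF7 cont=1 payload=0x77=119: acc |= 119<<7 -> acc=15328 shift=14
  byte[5]=0x75 cont=0 payload=0x75=117: acc |= 117<<14 -> acc=1932256 shift=21 [end]
Varint 2: bytes[3:6] = E0 F7 75 -> value 1932256 (3 byte(s))
  byte[6]=0x8E cont=1 payload=0x0E=14: acc |= 14<<0 -> acc=14 shift=7
  byte[7]=0xBA cont=1 payload=0x3A=58: acc |= 58<<7 -> acc=7438 shift=14
  byte[8]=0xCD cont=1 payload=0x4D=77: acc |= 77<<14 -> acc=1269006 shift=21
  byte[9]=0x73 cont=0 payload=0x73=115: acc |= 115<<21 -> acc=242441486 shift=28 [end]
Varint 3: bytes[6:10] = 8E BA CD 73 -> value 242441486 (4 byte(s))
  byte[10]=0x9A cont=1 payload=0x1A=26: acc |= 26<<0 -> acc=26 shift=7
  byte[11]=0xC1 cont=1 payload=0x41=65: acc |= 65<<7 -> acc=8346 shift=14
  byte[12]=0xF8 cont=1 payload=0x78=120: acc |= 120<<14 -> acc=1974426 shift=21
  byte[13]=0x63 cont=0 payload=0x63=99: acc |= 99<<21 -> acc=209592474 shift=28 [end]
Varint 4: bytes[10:14] = 9A C1 F8 63 -> value 209592474 (4 byte(s))
  byte[14]=0xCD cont=1 payload=0x4D=77: acc |= 77<<0 -> acc=77 shift=7
  byte[15]=0x28 cont=0 payload=0x28=40: acc |= 40<<7 -> acc=5197 shift=14 [end]
Varint 5: bytes[14:16] = CD 28 -> value 5197 (2 byte(s))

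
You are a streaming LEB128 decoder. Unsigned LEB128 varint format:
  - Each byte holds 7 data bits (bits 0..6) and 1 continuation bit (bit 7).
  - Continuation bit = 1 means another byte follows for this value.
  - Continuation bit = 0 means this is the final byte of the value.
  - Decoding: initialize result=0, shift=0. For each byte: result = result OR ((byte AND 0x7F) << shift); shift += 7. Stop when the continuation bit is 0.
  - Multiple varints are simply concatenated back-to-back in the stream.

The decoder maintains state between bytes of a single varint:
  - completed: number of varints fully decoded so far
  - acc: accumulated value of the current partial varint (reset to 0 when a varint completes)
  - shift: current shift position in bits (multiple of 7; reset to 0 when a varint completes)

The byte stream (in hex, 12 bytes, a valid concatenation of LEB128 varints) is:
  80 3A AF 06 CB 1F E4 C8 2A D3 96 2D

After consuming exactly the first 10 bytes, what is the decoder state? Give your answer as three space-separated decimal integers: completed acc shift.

Answer: 4 83 7

Derivation:
byte[0]=0x80 cont=1 payload=0x00: acc |= 0<<0 -> completed=0 acc=0 shift=7
byte[1]=0x3A cont=0 payload=0x3A: varint #1 complete (value=7424); reset -> completed=1 acc=0 shift=0
byte[2]=0xAF cont=1 payload=0x2F: acc |= 47<<0 -> completed=1 acc=47 shift=7
byte[3]=0x06 cont=0 payload=0x06: varint #2 complete (value=815); reset -> completed=2 acc=0 shift=0
byte[4]=0xCB cont=1 payload=0x4B: acc |= 75<<0 -> completed=2 acc=75 shift=7
byte[5]=0x1F cont=0 payload=0x1F: varint #3 complete (value=4043); reset -> completed=3 acc=0 shift=0
byte[6]=0xE4 cont=1 payload=0x64: acc |= 100<<0 -> completed=3 acc=100 shift=7
byte[7]=0xC8 cont=1 payload=0x48: acc |= 72<<7 -> completed=3 acc=9316 shift=14
byte[8]=0x2A cont=0 payload=0x2A: varint #4 complete (value=697444); reset -> completed=4 acc=0 shift=0
byte[9]=0xD3 cont=1 payload=0x53: acc |= 83<<0 -> completed=4 acc=83 shift=7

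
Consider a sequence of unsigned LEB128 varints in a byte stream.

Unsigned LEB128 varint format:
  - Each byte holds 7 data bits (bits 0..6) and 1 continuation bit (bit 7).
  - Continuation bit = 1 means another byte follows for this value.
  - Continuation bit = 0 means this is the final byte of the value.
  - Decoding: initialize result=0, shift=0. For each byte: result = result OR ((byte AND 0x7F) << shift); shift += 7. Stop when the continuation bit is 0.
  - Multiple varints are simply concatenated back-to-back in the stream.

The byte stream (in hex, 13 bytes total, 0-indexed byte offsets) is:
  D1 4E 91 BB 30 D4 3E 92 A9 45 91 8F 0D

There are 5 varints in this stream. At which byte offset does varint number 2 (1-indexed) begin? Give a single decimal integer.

Answer: 2

Derivation:
  byte[0]=0xD1 cont=1 payload=0x51=81: acc |= 81<<0 -> acc=81 shift=7
  byte[1]=0x4E cont=0 payload=0x4E=78: acc |= 78<<7 -> acc=10065 shift=14 [end]
Varint 1: bytes[0:2] = D1 4E -> value 10065 (2 byte(s))
  byte[2]=0x91 cont=1 payload=0x11=17: acc |= 17<<0 -> acc=17 shift=7
  byte[3]=0xBB cont=1 payload=0x3B=59: acc |= 59<<7 -> acc=7569 shift=14
  byte[4]=0x30 cont=0 payload=0x30=48: acc |= 48<<14 -> acc=794001 shift=21 [end]
Varint 2: bytes[2:5] = 91 BB 30 -> value 794001 (3 byte(s))
  byte[5]=0xD4 cont=1 payload=0x54=84: acc |= 84<<0 -> acc=84 shift=7
  byte[6]=0x3E cont=0 payload=0x3E=62: acc |= 62<<7 -> acc=8020 shift=14 [end]
Varint 3: bytes[5:7] = D4 3E -> value 8020 (2 byte(s))
  byte[7]=0x92 cont=1 payload=0x12=18: acc |= 18<<0 -> acc=18 shift=7
  byte[8]=0xA9 cont=1 payload=0x29=41: acc |= 41<<7 -> acc=5266 shift=14
  byte[9]=0x45 cont=0 payload=0x45=69: acc |= 69<<14 -> acc=1135762 shift=21 [end]
Varint 4: bytes[7:10] = 92 A9 45 -> value 1135762 (3 byte(s))
  byte[10]=0x91 cont=1 payload=0x11=17: acc |= 17<<0 -> acc=17 shift=7
  byte[11]=0x8F cont=1 payload=0x0F=15: acc |= 15<<7 -> acc=1937 shift=14
  byte[12]=0x0D cont=0 payload=0x0D=13: acc |= 13<<14 -> acc=214929 shift=21 [end]
Varint 5: bytes[10:13] = 91 8F 0D -> value 214929 (3 byte(s))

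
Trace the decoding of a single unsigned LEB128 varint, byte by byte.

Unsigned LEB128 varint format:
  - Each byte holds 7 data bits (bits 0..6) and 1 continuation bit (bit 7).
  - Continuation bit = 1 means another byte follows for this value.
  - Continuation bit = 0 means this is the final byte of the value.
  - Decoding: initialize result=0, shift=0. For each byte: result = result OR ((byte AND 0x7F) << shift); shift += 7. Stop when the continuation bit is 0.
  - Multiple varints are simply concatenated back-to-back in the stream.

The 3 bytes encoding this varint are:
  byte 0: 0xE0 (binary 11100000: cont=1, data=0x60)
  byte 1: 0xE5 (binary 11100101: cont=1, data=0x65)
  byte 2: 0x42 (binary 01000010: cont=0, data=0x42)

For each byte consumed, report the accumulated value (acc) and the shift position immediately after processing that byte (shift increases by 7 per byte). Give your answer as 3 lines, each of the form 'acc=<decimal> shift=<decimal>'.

byte 0=0xE0: payload=0x60=96, contrib = 96<<0 = 96; acc -> 96, shift -> 7
byte 1=0xE5: payload=0x65=101, contrib = 101<<7 = 12928; acc -> 13024, shift -> 14
byte 2=0x42: payload=0x42=66, contrib = 66<<14 = 1081344; acc -> 1094368, shift -> 21

Answer: acc=96 shift=7
acc=13024 shift=14
acc=1094368 shift=21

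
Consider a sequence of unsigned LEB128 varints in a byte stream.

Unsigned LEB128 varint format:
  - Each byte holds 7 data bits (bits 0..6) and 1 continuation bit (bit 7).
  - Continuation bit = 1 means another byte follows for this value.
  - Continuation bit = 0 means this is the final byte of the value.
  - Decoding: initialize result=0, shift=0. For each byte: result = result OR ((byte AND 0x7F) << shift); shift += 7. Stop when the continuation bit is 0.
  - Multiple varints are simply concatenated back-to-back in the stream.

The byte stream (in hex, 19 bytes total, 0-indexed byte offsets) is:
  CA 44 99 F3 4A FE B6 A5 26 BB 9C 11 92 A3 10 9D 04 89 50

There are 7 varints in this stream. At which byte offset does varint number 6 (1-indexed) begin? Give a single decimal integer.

  byte[0]=0xCA cont=1 payload=0x4A=74: acc |= 74<<0 -> acc=74 shift=7
  byte[1]=0x44 cont=0 payload=0x44=68: acc |= 68<<7 -> acc=8778 shift=14 [end]
Varint 1: bytes[0:2] = CA 44 -> value 8778 (2 byte(s))
  byte[2]=0x99 cont=1 payload=0x19=25: acc |= 25<<0 -> acc=25 shift=7
  byte[3]=0xF3 cont=1 payload=0x73=115: acc |= 115<<7 -> acc=14745 shift=14
  byte[4]=0x4A cont=0 payload=0x4A=74: acc |= 74<<14 -> acc=1227161 shift=21 [end]
Varint 2: bytes[2:5] = 99 F3 4A -> value 1227161 (3 byte(s))
  byte[5]=0xFE cont=1 payload=0x7E=126: acc |= 126<<0 -> acc=126 shift=7
  byte[6]=0xB6 cont=1 payload=0x36=54: acc |= 54<<7 -> acc=7038 shift=14
  byte[7]=0xA5 cont=1 payload=0x25=37: acc |= 37<<14 -> acc=613246 shift=21
  byte[8]=0x26 cont=0 payload=0x26=38: acc |= 38<<21 -> acc=80305022 shift=28 [end]
Varint 3: bytes[5:9] = FE B6 A5 26 -> value 80305022 (4 byte(s))
  byte[9]=0xBB cont=1 payload=0x3B=59: acc |= 59<<0 -> acc=59 shift=7
  byte[10]=0x9C cont=1 payload=0x1C=28: acc |= 28<<7 -> acc=3643 shift=14
  byte[11]=0x11 cont=0 payload=0x11=17: acc |= 17<<14 -> acc=282171 shift=21 [end]
Varint 4: bytes[9:12] = BB 9C 11 -> value 282171 (3 byte(s))
  byte[12]=0x92 cont=1 payload=0x12=18: acc |= 18<<0 -> acc=18 shift=7
  byte[13]=0xA3 cont=1 payload=0x23=35: acc |= 35<<7 -> acc=4498 shift=14
  byte[14]=0x10 cont=0 payload=0x10=16: acc |= 16<<14 -> acc=266642 shift=21 [end]
Varint 5: bytes[12:15] = 92 A3 10 -> value 266642 (3 byte(s))
  byte[15]=0x9D cont=1 payload=0x1D=29: acc |= 29<<0 -> acc=29 shift=7
  byte[16]=0x04 cont=0 payload=0x04=4: acc |= 4<<7 -> acc=541 shift=14 [end]
Varint 6: bytes[15:17] = 9D 04 -> value 541 (2 byte(s))
  byte[17]=0x89 cont=1 payload=0x09=9: acc |= 9<<0 -> acc=9 shift=7
  byte[18]=0x50 cont=0 payload=0x50=80: acc |= 80<<7 -> acc=10249 shift=14 [end]
Varint 7: bytes[17:19] = 89 50 -> value 10249 (2 byte(s))

Answer: 15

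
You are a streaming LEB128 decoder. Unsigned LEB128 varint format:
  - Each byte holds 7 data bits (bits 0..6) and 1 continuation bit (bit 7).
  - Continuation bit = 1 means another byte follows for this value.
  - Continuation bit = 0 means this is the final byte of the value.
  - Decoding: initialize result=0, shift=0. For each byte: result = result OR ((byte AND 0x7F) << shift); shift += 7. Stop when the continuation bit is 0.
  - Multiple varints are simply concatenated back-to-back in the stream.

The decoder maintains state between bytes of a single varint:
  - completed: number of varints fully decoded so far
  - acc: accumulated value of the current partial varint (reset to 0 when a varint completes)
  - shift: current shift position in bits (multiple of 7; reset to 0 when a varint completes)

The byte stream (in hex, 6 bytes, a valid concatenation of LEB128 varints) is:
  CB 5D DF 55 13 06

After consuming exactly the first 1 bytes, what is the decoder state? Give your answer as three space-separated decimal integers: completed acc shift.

byte[0]=0xCB cont=1 payload=0x4B: acc |= 75<<0 -> completed=0 acc=75 shift=7

Answer: 0 75 7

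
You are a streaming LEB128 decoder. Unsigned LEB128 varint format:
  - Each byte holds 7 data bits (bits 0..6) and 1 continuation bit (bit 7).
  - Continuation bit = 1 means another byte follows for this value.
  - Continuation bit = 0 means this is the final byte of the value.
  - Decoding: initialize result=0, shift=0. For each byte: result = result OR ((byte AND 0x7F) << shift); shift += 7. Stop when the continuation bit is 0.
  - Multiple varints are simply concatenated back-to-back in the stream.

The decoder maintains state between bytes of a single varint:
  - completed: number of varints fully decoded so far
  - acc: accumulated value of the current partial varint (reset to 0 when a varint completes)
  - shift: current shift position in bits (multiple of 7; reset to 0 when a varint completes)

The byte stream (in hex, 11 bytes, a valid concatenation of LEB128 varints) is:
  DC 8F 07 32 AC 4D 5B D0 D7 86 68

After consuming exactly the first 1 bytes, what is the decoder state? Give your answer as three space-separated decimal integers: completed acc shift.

Answer: 0 92 7

Derivation:
byte[0]=0xDC cont=1 payload=0x5C: acc |= 92<<0 -> completed=0 acc=92 shift=7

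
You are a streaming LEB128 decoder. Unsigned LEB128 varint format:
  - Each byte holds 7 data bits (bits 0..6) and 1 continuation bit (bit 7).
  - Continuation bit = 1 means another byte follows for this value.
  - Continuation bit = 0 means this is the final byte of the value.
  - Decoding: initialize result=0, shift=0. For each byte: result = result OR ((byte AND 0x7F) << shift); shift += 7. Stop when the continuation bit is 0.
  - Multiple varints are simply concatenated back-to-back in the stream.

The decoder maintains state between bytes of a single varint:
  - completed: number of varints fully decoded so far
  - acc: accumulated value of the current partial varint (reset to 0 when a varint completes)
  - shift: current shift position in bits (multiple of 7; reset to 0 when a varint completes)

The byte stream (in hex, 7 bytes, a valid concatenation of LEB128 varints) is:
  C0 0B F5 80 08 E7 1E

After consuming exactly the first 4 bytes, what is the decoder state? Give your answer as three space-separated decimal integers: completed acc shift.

Answer: 1 117 14

Derivation:
byte[0]=0xC0 cont=1 payload=0x40: acc |= 64<<0 -> completed=0 acc=64 shift=7
byte[1]=0x0B cont=0 payload=0x0B: varint #1 complete (value=1472); reset -> completed=1 acc=0 shift=0
byte[2]=0xF5 cont=1 payload=0x75: acc |= 117<<0 -> completed=1 acc=117 shift=7
byte[3]=0x80 cont=1 payload=0x00: acc |= 0<<7 -> completed=1 acc=117 shift=14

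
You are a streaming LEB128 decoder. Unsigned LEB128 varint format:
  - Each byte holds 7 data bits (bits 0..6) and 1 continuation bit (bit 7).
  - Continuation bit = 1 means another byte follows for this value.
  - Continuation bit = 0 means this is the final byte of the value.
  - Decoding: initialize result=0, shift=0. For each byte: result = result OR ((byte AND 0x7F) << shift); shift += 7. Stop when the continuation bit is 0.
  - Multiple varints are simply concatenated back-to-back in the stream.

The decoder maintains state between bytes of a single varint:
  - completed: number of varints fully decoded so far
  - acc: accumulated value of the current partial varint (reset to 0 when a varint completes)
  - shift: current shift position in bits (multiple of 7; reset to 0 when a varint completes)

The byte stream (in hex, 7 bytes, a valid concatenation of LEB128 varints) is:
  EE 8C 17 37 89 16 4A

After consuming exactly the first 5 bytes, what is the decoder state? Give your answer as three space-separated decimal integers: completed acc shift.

Answer: 2 9 7

Derivation:
byte[0]=0xEE cont=1 payload=0x6E: acc |= 110<<0 -> completed=0 acc=110 shift=7
byte[1]=0x8C cont=1 payload=0x0C: acc |= 12<<7 -> completed=0 acc=1646 shift=14
byte[2]=0x17 cont=0 payload=0x17: varint #1 complete (value=378478); reset -> completed=1 acc=0 shift=0
byte[3]=0x37 cont=0 payload=0x37: varint #2 complete (value=55); reset -> completed=2 acc=0 shift=0
byte[4]=0x89 cont=1 payload=0x09: acc |= 9<<0 -> completed=2 acc=9 shift=7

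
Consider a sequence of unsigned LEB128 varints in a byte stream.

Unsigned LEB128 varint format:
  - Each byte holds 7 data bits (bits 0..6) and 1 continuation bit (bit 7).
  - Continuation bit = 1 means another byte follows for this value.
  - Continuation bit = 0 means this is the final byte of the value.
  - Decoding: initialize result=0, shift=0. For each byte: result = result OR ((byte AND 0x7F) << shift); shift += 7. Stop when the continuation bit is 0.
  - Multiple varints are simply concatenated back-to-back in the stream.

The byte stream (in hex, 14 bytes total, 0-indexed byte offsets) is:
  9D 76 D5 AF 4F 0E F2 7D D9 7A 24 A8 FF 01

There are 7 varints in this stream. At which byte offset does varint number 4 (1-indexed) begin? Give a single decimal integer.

  byte[0]=0x9D cont=1 payload=0x1D=29: acc |= 29<<0 -> acc=29 shift=7
  byte[1]=0x76 cont=0 payload=0x76=118: acc |= 118<<7 -> acc=15133 shift=14 [end]
Varint 1: bytes[0:2] = 9D 76 -> value 15133 (2 byte(s))
  byte[2]=0xD5 cont=1 payload=0x55=85: acc |= 85<<0 -> acc=85 shift=7
  byte[3]=0xAF cont=1 payload=0x2F=47: acc |= 47<<7 -> acc=6101 shift=14
  byte[4]=0x4F cont=0 payload=0x4F=79: acc |= 79<<14 -> acc=1300437 shift=21 [end]
Varint 2: bytes[2:5] = D5 AF 4F -> value 1300437 (3 byte(s))
  byte[5]=0x0E cont=0 payload=0x0E=14: acc |= 14<<0 -> acc=14 shift=7 [end]
Varint 3: bytes[5:6] = 0E -> value 14 (1 byte(s))
  byte[6]=0xF2 cont=1 payload=0x72=114: acc |= 114<<0 -> acc=114 shift=7
  byte[7]=0x7D cont=0 payload=0x7D=125: acc |= 125<<7 -> acc=16114 shift=14 [end]
Varint 4: bytes[6:8] = F2 7D -> value 16114 (2 byte(s))
  byte[8]=0xD9 cont=1 payload=0x59=89: acc |= 89<<0 -> acc=89 shift=7
  byte[9]=0x7A cont=0 payload=0x7A=122: acc |= 122<<7 -> acc=15705 shift=14 [end]
Varint 5: bytes[8:10] = D9 7A -> value 15705 (2 byte(s))
  byte[10]=0x24 cont=0 payload=0x24=36: acc |= 36<<0 -> acc=36 shift=7 [end]
Varint 6: bytes[10:11] = 24 -> value 36 (1 byte(s))
  byte[11]=0xA8 cont=1 payload=0x28=40: acc |= 40<<0 -> acc=40 shift=7
  byte[12]=0xFF cont=1 payload=0x7F=127: acc |= 127<<7 -> acc=16296 shift=14
  byte[13]=0x01 cont=0 payload=0x01=1: acc |= 1<<14 -> acc=32680 shift=21 [end]
Varint 7: bytes[11:14] = A8 FF 01 -> value 32680 (3 byte(s))

Answer: 6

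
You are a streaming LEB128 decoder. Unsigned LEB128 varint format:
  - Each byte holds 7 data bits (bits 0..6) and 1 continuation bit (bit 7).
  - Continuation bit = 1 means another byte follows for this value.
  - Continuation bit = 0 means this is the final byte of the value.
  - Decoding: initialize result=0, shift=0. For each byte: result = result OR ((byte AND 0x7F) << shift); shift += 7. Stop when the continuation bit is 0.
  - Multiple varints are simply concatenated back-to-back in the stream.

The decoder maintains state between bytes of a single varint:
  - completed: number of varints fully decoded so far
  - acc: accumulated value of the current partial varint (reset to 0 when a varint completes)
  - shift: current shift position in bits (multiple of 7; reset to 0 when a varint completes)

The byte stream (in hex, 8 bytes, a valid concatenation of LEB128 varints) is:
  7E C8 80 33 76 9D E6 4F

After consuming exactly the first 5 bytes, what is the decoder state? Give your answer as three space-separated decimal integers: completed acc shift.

Answer: 3 0 0

Derivation:
byte[0]=0x7E cont=0 payload=0x7E: varint #1 complete (value=126); reset -> completed=1 acc=0 shift=0
byte[1]=0xC8 cont=1 payload=0x48: acc |= 72<<0 -> completed=1 acc=72 shift=7
byte[2]=0x80 cont=1 payload=0x00: acc |= 0<<7 -> completed=1 acc=72 shift=14
byte[3]=0x33 cont=0 payload=0x33: varint #2 complete (value=835656); reset -> completed=2 acc=0 shift=0
byte[4]=0x76 cont=0 payload=0x76: varint #3 complete (value=118); reset -> completed=3 acc=0 shift=0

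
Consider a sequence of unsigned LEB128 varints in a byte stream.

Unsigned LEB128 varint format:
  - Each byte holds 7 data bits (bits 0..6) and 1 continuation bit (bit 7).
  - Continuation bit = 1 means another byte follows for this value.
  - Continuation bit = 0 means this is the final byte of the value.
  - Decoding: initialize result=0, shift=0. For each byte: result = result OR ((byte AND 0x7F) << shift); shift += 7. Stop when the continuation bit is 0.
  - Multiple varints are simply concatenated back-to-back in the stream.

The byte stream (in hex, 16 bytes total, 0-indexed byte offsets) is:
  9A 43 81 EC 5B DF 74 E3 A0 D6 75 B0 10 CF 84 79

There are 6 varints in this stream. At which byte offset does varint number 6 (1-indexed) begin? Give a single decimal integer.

  byte[0]=0x9A cont=1 payload=0x1A=26: acc |= 26<<0 -> acc=26 shift=7
  byte[1]=0x43 cont=0 payload=0x43=67: acc |= 67<<7 -> acc=8602 shift=14 [end]
Varint 1: bytes[0:2] = 9A 43 -> value 8602 (2 byte(s))
  byte[2]=0x81 cont=1 payload=0x01=1: acc |= 1<<0 -> acc=1 shift=7
  byte[3]=0xEC cont=1 payload=0x6C=108: acc |= 108<<7 -> acc=13825 shift=14
  byte[4]=0x5B cont=0 payload=0x5B=91: acc |= 91<<14 -> acc=1504769 shift=21 [end]
Varint 2: bytes[2:5] = 81 EC 5B -> value 1504769 (3 byte(s))
  byte[5]=0xDF cont=1 payload=0x5F=95: acc |= 95<<0 -> acc=95 shift=7
  byte[6]=0x74 cont=0 payload=0x74=116: acc |= 116<<7 -> acc=14943 shift=14 [end]
Varint 3: bytes[5:7] = DF 74 -> value 14943 (2 byte(s))
  byte[7]=0xE3 cont=1 payload=0x63=99: acc |= 99<<0 -> acc=99 shift=7
  byte[8]=0xA0 cont=1 payload=0x20=32: acc |= 32<<7 -> acc=4195 shift=14
  byte[9]=0xD6 cont=1 payload=0x56=86: acc |= 86<<14 -> acc=1413219 shift=21
  byte[10]=0x75 cont=0 payload=0x75=117: acc |= 117<<21 -> acc=246780003 shift=28 [end]
Varint 4: bytes[7:11] = E3 A0 D6 75 -> value 246780003 (4 byte(s))
  byte[11]=0xB0 cont=1 payload=0x30=48: acc |= 48<<0 -> acc=48 shift=7
  byte[12]=0x10 cont=0 payload=0x10=16: acc |= 16<<7 -> acc=2096 shift=14 [end]
Varint 5: bytes[11:13] = B0 10 -> value 2096 (2 byte(s))
  byte[13]=0xCF cont=1 payload=0x4F=79: acc |= 79<<0 -> acc=79 shift=7
  byte[14]=0x84 cont=1 payload=0x04=4: acc |= 4<<7 -> acc=591 shift=14
  byte[15]=0x79 cont=0 payload=0x79=121: acc |= 121<<14 -> acc=1983055 shift=21 [end]
Varint 6: bytes[13:16] = CF 84 79 -> value 1983055 (3 byte(s))

Answer: 13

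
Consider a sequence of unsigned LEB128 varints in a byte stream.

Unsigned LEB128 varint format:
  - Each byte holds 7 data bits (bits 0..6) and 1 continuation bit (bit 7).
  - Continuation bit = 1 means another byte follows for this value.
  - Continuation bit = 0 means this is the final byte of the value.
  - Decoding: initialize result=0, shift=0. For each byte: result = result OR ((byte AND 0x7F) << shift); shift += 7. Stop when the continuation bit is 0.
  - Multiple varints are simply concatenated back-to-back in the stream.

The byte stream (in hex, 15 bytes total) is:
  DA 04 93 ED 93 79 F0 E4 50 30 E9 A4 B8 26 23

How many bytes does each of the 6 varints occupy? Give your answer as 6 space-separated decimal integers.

Answer: 2 4 3 1 4 1

Derivation:
  byte[0]=0xDA cont=1 payload=0x5A=90: acc |= 90<<0 -> acc=90 shift=7
  byte[1]=0x04 cont=0 payload=0x04=4: acc |= 4<<7 -> acc=602 shift=14 [end]
Varint 1: bytes[0:2] = DA 04 -> value 602 (2 byte(s))
  byte[2]=0x93 cont=1 payload=0x13=19: acc |= 19<<0 -> acc=19 shift=7
  byte[3]=0xED cont=1 payload=0x6D=109: acc |= 109<<7 -> acc=13971 shift=14
  byte[4]=0x93 cont=1 payload=0x13=19: acc |= 19<<14 -> acc=325267 shift=21
  byte[5]=0x79 cont=0 payload=0x79=121: acc |= 121<<21 -> acc=254080659 shift=28 [end]
Varint 2: bytes[2:6] = 93 ED 93 79 -> value 254080659 (4 byte(s))
  byte[6]=0xF0 cont=1 payload=0x70=112: acc |= 112<<0 -> acc=112 shift=7
  byte[7]=0xE4 cont=1 payload=0x64=100: acc |= 100<<7 -> acc=12912 shift=14
  byte[8]=0x50 cont=0 payload=0x50=80: acc |= 80<<14 -> acc=1323632 shift=21 [end]
Varint 3: bytes[6:9] = F0 E4 50 -> value 1323632 (3 byte(s))
  byte[9]=0x30 cont=0 payload=0x30=48: acc |= 48<<0 -> acc=48 shift=7 [end]
Varint 4: bytes[9:10] = 30 -> value 48 (1 byte(s))
  byte[10]=0xE9 cont=1 payload=0x69=105: acc |= 105<<0 -> acc=105 shift=7
  byte[11]=0xA4 cont=1 payload=0x24=36: acc |= 36<<7 -> acc=4713 shift=14
  byte[12]=0xB8 cont=1 payload=0x38=56: acc |= 56<<14 -> acc=922217 shift=21
  byte[13]=0x26 cont=0 payload=0x26=38: acc |= 38<<21 -> acc=80613993 shift=28 [end]
Varint 5: bytes[10:14] = E9 A4 B8 26 -> value 80613993 (4 byte(s))
  byte[14]=0x23 cont=0 payload=0x23=35: acc |= 35<<0 -> acc=35 shift=7 [end]
Varint 6: bytes[14:15] = 23 -> value 35 (1 byte(s))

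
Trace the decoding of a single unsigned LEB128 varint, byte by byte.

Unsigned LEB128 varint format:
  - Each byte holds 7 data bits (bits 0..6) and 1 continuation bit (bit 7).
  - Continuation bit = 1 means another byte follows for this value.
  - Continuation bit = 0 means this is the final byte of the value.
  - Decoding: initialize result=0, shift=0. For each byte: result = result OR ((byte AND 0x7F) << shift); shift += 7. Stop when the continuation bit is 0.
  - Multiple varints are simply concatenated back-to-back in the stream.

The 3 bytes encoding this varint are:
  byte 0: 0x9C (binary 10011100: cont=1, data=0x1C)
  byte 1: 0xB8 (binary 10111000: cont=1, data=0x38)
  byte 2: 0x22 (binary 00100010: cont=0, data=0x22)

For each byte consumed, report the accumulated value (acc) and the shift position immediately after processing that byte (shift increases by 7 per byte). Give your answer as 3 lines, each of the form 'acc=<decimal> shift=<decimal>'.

byte 0=0x9C: payload=0x1C=28, contrib = 28<<0 = 28; acc -> 28, shift -> 7
byte 1=0xB8: payload=0x38=56, contrib = 56<<7 = 7168; acc -> 7196, shift -> 14
byte 2=0x22: payload=0x22=34, contrib = 34<<14 = 557056; acc -> 564252, shift -> 21

Answer: acc=28 shift=7
acc=7196 shift=14
acc=564252 shift=21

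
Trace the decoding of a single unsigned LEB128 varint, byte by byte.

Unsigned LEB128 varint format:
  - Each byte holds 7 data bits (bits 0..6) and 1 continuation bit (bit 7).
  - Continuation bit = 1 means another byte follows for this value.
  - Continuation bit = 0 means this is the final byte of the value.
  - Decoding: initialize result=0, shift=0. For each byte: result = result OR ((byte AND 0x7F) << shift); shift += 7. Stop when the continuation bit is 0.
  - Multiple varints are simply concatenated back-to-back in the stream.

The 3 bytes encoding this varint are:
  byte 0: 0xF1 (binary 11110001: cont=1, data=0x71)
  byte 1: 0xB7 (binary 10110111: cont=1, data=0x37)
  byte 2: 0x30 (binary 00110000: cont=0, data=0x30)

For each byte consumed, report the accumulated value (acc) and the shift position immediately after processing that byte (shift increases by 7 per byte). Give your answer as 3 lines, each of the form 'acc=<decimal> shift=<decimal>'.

Answer: acc=113 shift=7
acc=7153 shift=14
acc=793585 shift=21

Derivation:
byte 0=0xF1: payload=0x71=113, contrib = 113<<0 = 113; acc -> 113, shift -> 7
byte 1=0xB7: payload=0x37=55, contrib = 55<<7 = 7040; acc -> 7153, shift -> 14
byte 2=0x30: payload=0x30=48, contrib = 48<<14 = 786432; acc -> 793585, shift -> 21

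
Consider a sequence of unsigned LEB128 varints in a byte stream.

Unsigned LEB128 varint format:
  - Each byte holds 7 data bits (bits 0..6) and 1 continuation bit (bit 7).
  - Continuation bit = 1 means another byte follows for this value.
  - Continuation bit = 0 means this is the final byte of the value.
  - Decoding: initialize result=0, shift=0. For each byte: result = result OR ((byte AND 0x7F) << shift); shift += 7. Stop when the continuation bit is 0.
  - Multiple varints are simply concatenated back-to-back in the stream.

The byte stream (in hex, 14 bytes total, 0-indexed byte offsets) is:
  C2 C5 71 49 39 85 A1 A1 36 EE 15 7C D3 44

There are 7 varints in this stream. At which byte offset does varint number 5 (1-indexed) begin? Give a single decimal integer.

Answer: 9

Derivation:
  byte[0]=0xC2 cont=1 payload=0x42=66: acc |= 66<<0 -> acc=66 shift=7
  byte[1]=0xC5 cont=1 payload=0x45=69: acc |= 69<<7 -> acc=8898 shift=14
  byte[2]=0x71 cont=0 payload=0x71=113: acc |= 113<<14 -> acc=1860290 shift=21 [end]
Varint 1: bytes[0:3] = C2 C5 71 -> value 1860290 (3 byte(s))
  byte[3]=0x49 cont=0 payload=0x49=73: acc |= 73<<0 -> acc=73 shift=7 [end]
Varint 2: bytes[3:4] = 49 -> value 73 (1 byte(s))
  byte[4]=0x39 cont=0 payload=0x39=57: acc |= 57<<0 -> acc=57 shift=7 [end]
Varint 3: bytes[4:5] = 39 -> value 57 (1 byte(s))
  byte[5]=0x85 cont=1 payload=0x05=5: acc |= 5<<0 -> acc=5 shift=7
  byte[6]=0xA1 cont=1 payload=0x21=33: acc |= 33<<7 -> acc=4229 shift=14
  byte[7]=0xA1 cont=1 payload=0x21=33: acc |= 33<<14 -> acc=544901 shift=21
  byte[8]=0x36 cont=0 payload=0x36=54: acc |= 54<<21 -> acc=113791109 shift=28 [end]
Varint 4: bytes[5:9] = 85 A1 A1 36 -> value 113791109 (4 byte(s))
  byte[9]=0xEE cont=1 payload=0x6E=110: acc |= 110<<0 -> acc=110 shift=7
  byte[10]=0x15 cont=0 payload=0x15=21: acc |= 21<<7 -> acc=2798 shift=14 [end]
Varint 5: bytes[9:11] = EE 15 -> value 2798 (2 byte(s))
  byte[11]=0x7C cont=0 payload=0x7C=124: acc |= 124<<0 -> acc=124 shift=7 [end]
Varint 6: bytes[11:12] = 7C -> value 124 (1 byte(s))
  byte[12]=0xD3 cont=1 payload=0x53=83: acc |= 83<<0 -> acc=83 shift=7
  byte[13]=0x44 cont=0 payload=0x44=68: acc |= 68<<7 -> acc=8787 shift=14 [end]
Varint 7: bytes[12:14] = D3 44 -> value 8787 (2 byte(s))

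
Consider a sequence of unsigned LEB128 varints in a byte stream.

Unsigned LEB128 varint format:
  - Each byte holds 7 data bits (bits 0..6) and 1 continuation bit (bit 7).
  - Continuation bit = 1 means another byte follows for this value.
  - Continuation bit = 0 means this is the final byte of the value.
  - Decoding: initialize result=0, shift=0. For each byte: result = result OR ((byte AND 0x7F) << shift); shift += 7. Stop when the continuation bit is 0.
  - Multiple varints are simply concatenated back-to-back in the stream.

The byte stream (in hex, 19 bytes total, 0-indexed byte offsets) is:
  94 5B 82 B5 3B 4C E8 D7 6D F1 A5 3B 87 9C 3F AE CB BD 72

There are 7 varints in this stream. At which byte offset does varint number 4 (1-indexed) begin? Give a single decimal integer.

Answer: 6

Derivation:
  byte[0]=0x94 cont=1 payload=0x14=20: acc |= 20<<0 -> acc=20 shift=7
  byte[1]=0x5B cont=0 payload=0x5B=91: acc |= 91<<7 -> acc=11668 shift=14 [end]
Varint 1: bytes[0:2] = 94 5B -> value 11668 (2 byte(s))
  byte[2]=0x82 cont=1 payload=0x02=2: acc |= 2<<0 -> acc=2 shift=7
  byte[3]=0xB5 cont=1 payload=0x35=53: acc |= 53<<7 -> acc=6786 shift=14
  byte[4]=0x3B cont=0 payload=0x3B=59: acc |= 59<<14 -> acc=973442 shift=21 [end]
Varint 2: bytes[2:5] = 82 B5 3B -> value 973442 (3 byte(s))
  byte[5]=0x4C cont=0 payload=0x4C=76: acc |= 76<<0 -> acc=76 shift=7 [end]
Varint 3: bytes[5:6] = 4C -> value 76 (1 byte(s))
  byte[6]=0xE8 cont=1 payload=0x68=104: acc |= 104<<0 -> acc=104 shift=7
  byte[7]=0xD7 cont=1 payload=0x57=87: acc |= 87<<7 -> acc=11240 shift=14
  byte[8]=0x6D cont=0 payload=0x6D=109: acc |= 109<<14 -> acc=1797096 shift=21 [end]
Varint 4: bytes[6:9] = E8 D7 6D -> value 1797096 (3 byte(s))
  byte[9]=0xF1 cont=1 payload=0x71=113: acc |= 113<<0 -> acc=113 shift=7
  byte[10]=0xA5 cont=1 payload=0x25=37: acc |= 37<<7 -> acc=4849 shift=14
  byte[11]=0x3B cont=0 payload=0x3B=59: acc |= 59<<14 -> acc=971505 shift=21 [end]
Varint 5: bytes[9:12] = F1 A5 3B -> value 971505 (3 byte(s))
  byte[12]=0x87 cont=1 payload=0x07=7: acc |= 7<<0 -> acc=7 shift=7
  byte[13]=0x9C cont=1 payload=0x1C=28: acc |= 28<<7 -> acc=3591 shift=14
  byte[14]=0x3F cont=0 payload=0x3F=63: acc |= 63<<14 -> acc=1035783 shift=21 [end]
Varint 6: bytes[12:15] = 87 9C 3F -> value 1035783 (3 byte(s))
  byte[15]=0xAE cont=1 payload=0x2E=46: acc |= 46<<0 -> acc=46 shift=7
  byte[16]=0xCB cont=1 payload=0x4B=75: acc |= 75<<7 -> acc=9646 shift=14
  byte[17]=0xBD cont=1 payload=0x3D=61: acc |= 61<<14 -> acc=1009070 shift=21
  byte[18]=0x72 cont=0 payload=0x72=114: acc |= 114<<21 -> acc=240084398 shift=28 [end]
Varint 7: bytes[15:19] = AE CB BD 72 -> value 240084398 (4 byte(s))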